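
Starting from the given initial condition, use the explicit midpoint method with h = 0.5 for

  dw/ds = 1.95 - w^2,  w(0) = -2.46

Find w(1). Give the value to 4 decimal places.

-234.6266

Midpoint: k1 = f(s_n, w_n); k2 = f(s_n + h/2, w_n + (h/2)·k1); w_{n+1} = w_n + h·k2.
s=0.000000, w=-2.460000:
  k1 = f(0.000000, -2.460000) = -4.101600
  k2 = f(0.250000, -3.485400) = -10.198013
  w ← -2.460000 + 0.5·(-10.198013) = -7.559007
s=0.500000, w=-7.559007:
  k1 = f(0.500000, -7.559007) = -55.188580
  k2 = f(0.750000, -21.356152) = -454.135215
  w ← -7.559007 + 0.5·(-454.135215) = -234.626614
w(1) ≈ -234.6266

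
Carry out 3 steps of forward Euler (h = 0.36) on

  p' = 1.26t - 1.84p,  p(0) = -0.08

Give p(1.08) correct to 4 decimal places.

Euler: p_{n+1} = p_n + h·f(t_n, p_n).
t=0.000000, p=-0.080000: f=0.147200 → p ← -0.080000 + 0.36·0.147200 = -0.027008
t=0.360000, p=-0.027008: f=0.503295 → p ← -0.027008 + 0.36·0.503295 = 0.154178
t=0.720000, p=0.154178: f=0.623512 → p ← 0.154178 + 0.36·0.623512 = 0.378643
p(1.08) ≈ 0.3786

0.3786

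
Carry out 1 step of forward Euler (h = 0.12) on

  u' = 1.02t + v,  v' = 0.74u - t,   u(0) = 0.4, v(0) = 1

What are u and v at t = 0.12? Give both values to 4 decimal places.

Euler on (u,v): u_{n+1} = u_n + h·u', v_{n+1} = v_n + h·v'.
0.000000: (0.400000, 1.000000); f=(1.000000, 0.296000) → (0.520000, 1.035520)
(u(0.12), v(0.12)) ≈ (0.5200, 1.0355)

0.5200, 1.0355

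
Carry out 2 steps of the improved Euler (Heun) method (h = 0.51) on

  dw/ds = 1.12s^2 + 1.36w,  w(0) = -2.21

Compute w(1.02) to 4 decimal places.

Heun: k1 = f(s_n, w_n); k2 = f(s_n + h, w_n + h·k1); w_{n+1} = w_n + (h/2)·(k1 + k2).
s=0.000000, w=-2.210000:
  k1 = f(0.000000, -2.210000) = -3.005600
  k2 = f(0.510000, -3.742856) = -4.798972
  w ← -2.210000 + (0.51/2)·(-3.005600 + (-4.798972)) = -4.200166
s=0.510000, w=-4.200166:
  k1 = f(0.510000, -4.200166) = -5.420914
  k2 = f(1.020000, -6.964832) = -8.306923
  w ← -4.200166 + (0.51/2)·(-5.420914 + (-8.306923)) = -7.700764
w(1.02) ≈ -7.7008

-7.7008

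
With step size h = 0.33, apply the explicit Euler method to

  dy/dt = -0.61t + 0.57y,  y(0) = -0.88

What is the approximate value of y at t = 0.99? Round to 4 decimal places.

-1.6876

Euler: y_{n+1} = y_n + h·f(t_n, y_n).
t=0.000000, y=-0.880000: f=-0.501600 → y ← -0.880000 + 0.33·(-0.501600) = -1.045528
t=0.330000, y=-1.045528: f=-0.797251 → y ← -1.045528 + 0.33·(-0.797251) = -1.308621
t=0.660000, y=-1.308621: f=-1.148514 → y ← -1.308621 + 0.33·(-1.148514) = -1.687630
y(0.99) ≈ -1.6876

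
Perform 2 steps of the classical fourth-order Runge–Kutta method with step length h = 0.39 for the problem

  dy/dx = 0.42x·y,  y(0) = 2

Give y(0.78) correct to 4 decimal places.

2.2726

RK4: k1 = f(x_n, y_n); k2 = f(x_n + h/2, y_n + (h/2)·k1); k3 = f(x_n + h/2, y_n + (h/2)·k2); k4 = f(x_n + h, y_n + h·k3); y_{n+1} = y_n + (h/6)·(k1 + 2k2 + 2k3 + k4).
x=0.000000, y=2.000000:
  k1 = f(0.000000, 2.000000) = 0.000000
  k2 = f(0.195000, 2.000000) = 0.163800
  k3 = f(0.195000, 2.031941) = 0.166416
  k4 = f(0.390000, 2.064902) = 0.338231
  y ← 2.000000 + (0.39/6)·(k1 + 2k2 + 2k3 + k4) = 2.064913
x=0.390000, y=2.064913:
  k1 = f(0.390000, 2.064913) = 0.338233
  k2 = f(0.585000, 2.130868) = 0.523554
  k3 = f(0.585000, 2.167006) = 0.532433
  k4 = f(0.780000, 2.272562) = 0.744491
  y ← 2.064913 + (0.39/6)·(k1 + 2k2 + 2k3 + k4) = 2.272569
y(0.78) ≈ 2.2726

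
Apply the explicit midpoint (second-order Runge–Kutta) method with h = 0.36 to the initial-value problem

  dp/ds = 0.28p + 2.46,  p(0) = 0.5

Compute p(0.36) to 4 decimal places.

Midpoint: k1 = f(s_n, p_n); k2 = f(s_n + h/2, p_n + (h/2)·k1); p_{n+1} = p_n + h·k2.
s=0.000000, p=0.500000:
  k1 = f(0.000000, 0.500000) = 2.600000
  k2 = f(0.180000, 0.968000) = 2.731040
  p ← 0.500000 + 0.36·2.731040 = 1.483174
p(0.36) ≈ 1.4832

1.4832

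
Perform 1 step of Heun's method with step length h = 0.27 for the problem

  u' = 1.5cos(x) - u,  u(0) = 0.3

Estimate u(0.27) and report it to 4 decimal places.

0.5729

Heun: k1 = f(x_n, u_n); k2 = f(x_n + h, u_n + h·k1); u_{n+1} = u_n + (h/2)·(k1 + k2).
x=0.000000, u=0.300000:
  k1 = f(0.000000, 0.300000) = 1.200000
  k2 = f(0.270000, 0.624000) = 0.821656
  u ← 0.300000 + (0.27/2)·(1.200000 + 0.821656) = 0.572924
u(0.27) ≈ 0.5729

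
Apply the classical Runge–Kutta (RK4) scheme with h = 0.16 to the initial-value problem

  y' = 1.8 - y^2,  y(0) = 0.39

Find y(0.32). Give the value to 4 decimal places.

RK4: k1 = f(t_n, y_n); k2 = f(t_n + h/2, y_n + (h/2)·k1); k3 = f(t_n + h/2, y_n + (h/2)·k2); k4 = f(t_n + h, y_n + h·k3); y_{n+1} = y_n + (h/6)·(k1 + 2k2 + 2k3 + k4).
t=0.000000, y=0.390000:
  k1 = f(0.000000, 0.390000) = 1.647900
  k2 = f(0.080000, 0.521832) = 1.527691
  k3 = f(0.080000, 0.512215) = 1.537635
  k4 = f(0.160000, 0.636022) = 1.395476
  y ← 0.390000 + (0.16/6)·(k1 + 2k2 + 2k3 + k4) = 0.634641
t=0.160000, y=0.634641:
  k1 = f(0.160000, 0.634641) = 1.397231
  k2 = f(0.240000, 0.746419) = 1.242858
  k3 = f(0.240000, 0.734069) = 1.261142
  k4 = f(0.320000, 0.836424) = 1.100396
  y ← 0.634641 + (0.16/6)·(k1 + 2k2 + 2k3 + k4) = 0.834791
y(0.32) ≈ 0.8348

0.8348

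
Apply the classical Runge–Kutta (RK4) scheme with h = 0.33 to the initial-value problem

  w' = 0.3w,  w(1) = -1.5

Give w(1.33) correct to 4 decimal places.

RK4: k1 = f(x_n, w_n); k2 = f(x_n + h/2, w_n + (h/2)·k1); k3 = f(x_n + h/2, w_n + (h/2)·k2); k4 = f(x_n + h, w_n + h·k3); w_{n+1} = w_n + (h/6)·(k1 + 2k2 + 2k3 + k4).
x=1.000000, w=-1.500000:
  k1 = f(1.000000, -1.500000) = -0.450000
  k2 = f(1.165000, -1.574250) = -0.472275
  k3 = f(1.165000, -1.577925) = -0.473378
  k4 = f(1.330000, -1.656215) = -0.496864
  w ← -1.500000 + (0.33/6)·(k1 + 2k2 + 2k3 + k4) = -1.656099
w(1.33) ≈ -1.6561

-1.6561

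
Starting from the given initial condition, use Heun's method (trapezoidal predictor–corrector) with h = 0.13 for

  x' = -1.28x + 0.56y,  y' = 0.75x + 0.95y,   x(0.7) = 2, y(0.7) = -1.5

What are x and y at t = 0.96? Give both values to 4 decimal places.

1.2498, -1.5625

Heun on (x,y): k1 = f(t_n, state_n); k2 = f(t_n + h, state_n + h·k1); state_{n+1} = state_n + (h/2)·(k1 + k2).
0.700000: (2.000000, -1.500000)
  k1 = (-3.400000, 0.075000)
  predictor → (1.558000, -1.490250)
  k2 = (-2.828780, -0.247238)
  → (1.595129, -1.511195)
0.830000: (1.595129, -1.511195)
  k1 = (-2.888035, -0.239289)
  predictor → (1.219685, -1.542303)
  k2 = (-2.424886, -0.550424)
  → (1.249789, -1.562527)
(x(0.96), y(0.96)) ≈ (1.2498, -1.5625)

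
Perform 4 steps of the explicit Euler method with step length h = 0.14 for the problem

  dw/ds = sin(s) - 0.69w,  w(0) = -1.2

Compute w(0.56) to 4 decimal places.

Euler: w_{n+1} = w_n + h·f(s_n, w_n).
s=0.000000, w=-1.200000: f=0.828000 → w ← -1.200000 + 0.14·0.828000 = -1.084080
s=0.140000, w=-1.084080: f=0.887558 → w ← -1.084080 + 0.14·0.887558 = -0.959822
s=0.280000, w=-0.959822: f=0.938633 → w ← -0.959822 + 0.14·0.938633 = -0.828413
s=0.420000, w=-0.828413: f=0.979366 → w ← -0.828413 + 0.14·0.979366 = -0.691302
w(0.56) ≈ -0.6913

-0.6913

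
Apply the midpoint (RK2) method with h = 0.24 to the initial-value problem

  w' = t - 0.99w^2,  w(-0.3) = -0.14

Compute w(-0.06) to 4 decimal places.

Midpoint: k1 = f(t_n, w_n); k2 = f(t_n + h/2, w_n + (h/2)·k1); w_{n+1} = w_n + h·k2.
t=-0.300000, w=-0.140000:
  k1 = f(-0.300000, -0.140000) = -0.319404
  k2 = f(-0.180000, -0.178328) = -0.211483
  w ← -0.140000 + 0.24·(-0.211483) = -0.190756
w(-0.06) ≈ -0.1908

-0.1908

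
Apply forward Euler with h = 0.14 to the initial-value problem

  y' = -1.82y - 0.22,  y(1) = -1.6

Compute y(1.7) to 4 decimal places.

-0.4608

Euler: y_{n+1} = y_n + h·f(x_n, y_n).
x=1.000000, y=-1.600000: f=2.692000 → y ← -1.600000 + 0.14·2.692000 = -1.223120
x=1.140000, y=-1.223120: f=2.006078 → y ← -1.223120 + 0.14·2.006078 = -0.942269
x=1.280000, y=-0.942269: f=1.494930 → y ← -0.942269 + 0.14·1.494930 = -0.732979
x=1.420000, y=-0.732979: f=1.114022 → y ← -0.732979 + 0.14·1.114022 = -0.577016
x=1.560000, y=-0.577016: f=0.830169 → y ← -0.577016 + 0.14·0.830169 = -0.460792
y(1.7) ≈ -0.4608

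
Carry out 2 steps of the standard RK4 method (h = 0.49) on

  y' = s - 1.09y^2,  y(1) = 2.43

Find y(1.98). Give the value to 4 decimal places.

RK4: k1 = f(s_n, y_n); k2 = f(s_n + h/2, y_n + (h/2)·k1); k3 = f(s_n + h/2, y_n + (h/2)·k2); k4 = f(s_n + h, y_n + h·k3); y_{n+1} = y_n + (h/6)·(k1 + 2k2 + 2k3 + k4).
s=1.000000, y=2.430000:
  k1 = f(1.000000, 2.430000) = -5.436341
  k2 = f(1.245000, 1.098096) = -0.069339
  k3 = f(1.245000, 2.413012) = -5.101663
  k4 = f(1.490000, -0.069815) = 1.484687
  y ← 2.430000 + (0.49/6)·(k1 + 2k2 + 2k3 + k4) = 1.262685
s=1.490000, y=1.262685:
  k1 = f(1.490000, 1.262685) = -0.247866
  k2 = f(1.735000, 1.201957) = 0.160275
  k3 = f(1.735000, 1.301952) = -0.112636
  k4 = f(1.980000, 1.207493) = 0.390737
  y ← 1.262685 + (0.49/6)·(k1 + 2k2 + 2k3 + k4) = 1.282133
y(1.98) ≈ 1.2821

1.2821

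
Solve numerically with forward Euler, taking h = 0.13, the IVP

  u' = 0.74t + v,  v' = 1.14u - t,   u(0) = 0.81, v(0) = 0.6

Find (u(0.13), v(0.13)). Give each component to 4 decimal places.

0.8880, 0.7200

Euler on (u,v): u_{n+1} = u_n + h·u', v_{n+1} = v_n + h·v'.
0.000000: (0.810000, 0.600000); f=(0.600000, 0.923400) → (0.888000, 0.720042)
(u(0.13), v(0.13)) ≈ (0.8880, 0.7200)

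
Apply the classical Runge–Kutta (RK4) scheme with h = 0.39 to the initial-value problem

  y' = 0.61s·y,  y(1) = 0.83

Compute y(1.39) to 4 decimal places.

RK4: k1 = f(s_n, y_n); k2 = f(s_n + h/2, y_n + (h/2)·k1); k3 = f(s_n + h/2, y_n + (h/2)·k2); k4 = f(s_n + h, y_n + h·k3); y_{n+1} = y_n + (h/6)·(k1 + 2k2 + 2k3 + k4).
s=1.000000, y=0.830000:
  k1 = f(1.000000, 0.830000) = 0.506300
  k2 = f(1.195000, 0.928728) = 0.676997
  k3 = f(1.195000, 0.962014) = 0.701260
  k4 = f(1.390000, 1.103492) = 0.935650
  y ← 0.830000 + (0.39/6)·(k1 + 2k2 + 2k3 + k4) = 1.102900
y(1.39) ≈ 1.1029

1.1029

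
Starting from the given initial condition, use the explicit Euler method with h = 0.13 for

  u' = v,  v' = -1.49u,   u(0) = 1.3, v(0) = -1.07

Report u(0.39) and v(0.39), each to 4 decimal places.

Euler on (u,v): u_{n+1} = u_n + h·u', v_{n+1} = v_n + h·v'.
0.000000: (1.300000, -1.070000); f=(-1.070000, -1.937000) → (1.160900, -1.321810)
0.130000: (1.160900, -1.321810); f=(-1.321810, -1.729741) → (0.989065, -1.546676)
0.260000: (0.989065, -1.546676); f=(-1.546676, -1.473706) → (0.787997, -1.738258)
(u(0.39), v(0.39)) ≈ (0.7880, -1.7383)

0.7880, -1.7383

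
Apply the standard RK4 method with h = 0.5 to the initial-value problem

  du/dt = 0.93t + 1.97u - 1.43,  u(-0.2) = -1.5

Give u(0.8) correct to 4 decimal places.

RK4: k1 = f(t_n, u_n); k2 = f(t_n + h/2, u_n + (h/2)·k1); k3 = f(t_n + h/2, u_n + (h/2)·k2); k4 = f(t_n + h, u_n + h·k3); u_{n+1} = u_n + (h/6)·(k1 + 2k2 + 2k3 + k4).
t=-0.200000, u=-1.500000:
  k1 = f(-0.200000, -1.500000) = -4.571000
  k2 = f(0.050000, -2.642750) = -6.589717
  k3 = f(0.050000, -3.147429) = -7.583936
  k4 = f(0.300000, -5.291968) = -11.576177
  u ← -1.500000 + (0.5/6)·(k1 + 2k2 + 2k3 + k4) = -5.207874
t=0.300000, u=-5.207874:
  k1 = f(0.300000, -5.207874) = -11.410511
  k2 = f(0.550000, -8.060501) = -16.797688
  k3 = f(0.550000, -9.407296) = -19.450872
  k4 = f(0.800000, -14.933310) = -30.104620
  u ← -5.207874 + (0.5/6)·(k1 + 2k2 + 2k3 + k4) = -14.708895
u(0.8) ≈ -14.7089

-14.7089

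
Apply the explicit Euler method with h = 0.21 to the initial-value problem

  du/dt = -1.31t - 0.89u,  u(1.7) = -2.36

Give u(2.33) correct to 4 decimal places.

-2.5883

Euler: u_{n+1} = u_n + h·f(t_n, u_n).
t=1.700000, u=-2.360000: f=-0.126600 → u ← -2.360000 + 0.21·(-0.126600) = -2.386586
t=1.910000, u=-2.386586: f=-0.378038 → u ← -2.386586 + 0.21·(-0.378038) = -2.465974
t=2.120000, u=-2.465974: f=-0.582483 → u ← -2.465974 + 0.21·(-0.582483) = -2.588296
u(2.33) ≈ -2.5883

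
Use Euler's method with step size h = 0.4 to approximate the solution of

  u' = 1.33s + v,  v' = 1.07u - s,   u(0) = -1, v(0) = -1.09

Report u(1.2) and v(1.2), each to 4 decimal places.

-2.3218, -3.3960

Euler on (u,v): u_{n+1} = u_n + h·u', v_{n+1} = v_n + h·v'.
0.000000: (-1.000000, -1.090000); f=(-1.090000, -1.070000) → (-1.436000, -1.518000)
0.400000: (-1.436000, -1.518000); f=(-0.986000, -1.936520) → (-1.830400, -2.292608)
0.800000: (-1.830400, -2.292608); f=(-1.228608, -2.758528) → (-2.321843, -3.396019)
(u(1.2), v(1.2)) ≈ (-2.3218, -3.3960)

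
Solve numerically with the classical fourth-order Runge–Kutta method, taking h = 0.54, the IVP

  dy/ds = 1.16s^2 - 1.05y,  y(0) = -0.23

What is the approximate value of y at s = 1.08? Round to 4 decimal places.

0.3020

RK4: k1 = f(s_n, y_n); k2 = f(s_n + h/2, y_n + (h/2)·k1); k3 = f(s_n + h/2, y_n + (h/2)·k2); k4 = f(s_n + h, y_n + h·k3); y_{n+1} = y_n + (h/6)·(k1 + 2k2 + 2k3 + k4).
s=0.000000, y=-0.230000:
  k1 = f(0.000000, -0.230000) = 0.241500
  k2 = f(0.270000, -0.164795) = 0.257599
  k3 = f(0.270000, -0.160448) = 0.253035
  k4 = f(0.540000, -0.093361) = 0.436285
  y ← -0.230000 + (0.54/6)·(k1 + 2k2 + 2k3 + k4) = -0.077085
s=0.540000, y=-0.077085:
  k1 = f(0.540000, -0.077085) = 0.419196
  k2 = f(0.810000, 0.036098) = 0.723174
  k3 = f(0.810000, 0.118172) = 0.636996
  k4 = f(1.080000, 0.266892) = 1.072787
  y ← -0.077085 + (0.54/6)·(k1 + 2k2 + 2k3 + k4) = 0.302024
y(1.08) ≈ 0.3020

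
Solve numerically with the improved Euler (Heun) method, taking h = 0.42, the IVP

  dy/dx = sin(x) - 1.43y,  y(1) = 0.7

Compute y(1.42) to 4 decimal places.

0.6840

Heun: k1 = f(x_n, y_n); k2 = f(x_n + h, y_n + h·k1); y_{n+1} = y_n + (h/2)·(k1 + k2).
x=1.000000, y=0.700000:
  k1 = f(1.000000, 0.700000) = -0.159529
  k2 = f(1.420000, 0.632998) = 0.083465
  y ← 0.700000 + (0.42/2)·(-0.159529 + 0.083465) = 0.684027
y(1.42) ≈ 0.6840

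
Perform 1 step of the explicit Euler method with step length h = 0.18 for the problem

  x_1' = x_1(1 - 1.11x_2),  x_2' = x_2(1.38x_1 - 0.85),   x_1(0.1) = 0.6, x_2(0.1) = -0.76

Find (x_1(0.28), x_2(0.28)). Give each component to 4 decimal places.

0.7991, -0.7570

Euler on (x_1,x_2): x_1_{n+1} = x_1_n + h·x_1', x_2_{n+1} = x_2_n + h·x_2'.
0.100000: (0.600000, -0.760000); f=(1.106160, 0.016720) → (0.799109, -0.756990)
(x_1(0.28), x_2(0.28)) ≈ (0.7991, -0.7570)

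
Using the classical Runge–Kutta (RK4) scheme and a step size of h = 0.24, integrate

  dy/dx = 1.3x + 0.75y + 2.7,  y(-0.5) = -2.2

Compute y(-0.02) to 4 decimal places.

RK4: k1 = f(x_n, y_n); k2 = f(x_n + h/2, y_n + (h/2)·k1); k3 = f(x_n + h/2, y_n + (h/2)·k2); k4 = f(x_n + h, y_n + h·k3); y_{n+1} = y_n + (h/6)·(k1 + 2k2 + 2k3 + k4).
x=-0.500000, y=-2.200000:
  k1 = f(-0.500000, -2.200000) = 0.400000
  k2 = f(-0.380000, -2.152000) = 0.592000
  k3 = f(-0.380000, -2.128960) = 0.609280
  k4 = f(-0.260000, -2.053773) = 0.821670
  y ← -2.200000 + (0.24/6)·(k1 + 2k2 + 2k3 + k4) = -2.055031
x=-0.260000, y=-2.055031:
  k1 = f(-0.260000, -2.055031) = 0.820727
  k2 = f(-0.140000, -1.956544) = 1.050592
  k3 = f(-0.140000, -1.928960) = 1.071280
  k4 = f(-0.020000, -1.797924) = 1.325557
  y ← -2.055031 + (0.24/6)·(k1 + 2k2 + 2k3 + k4) = -1.799430
y(-0.02) ≈ -1.7994

-1.7994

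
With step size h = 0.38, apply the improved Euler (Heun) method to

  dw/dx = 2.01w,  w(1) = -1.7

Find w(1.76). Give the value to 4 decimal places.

-7.1826

Heun: k1 = f(x_n, w_n); k2 = f(x_n + h, w_n + h·k1); w_{n+1} = w_n + (h/2)·(k1 + k2).
x=1.000000, w=-1.700000:
  k1 = f(1.000000, -1.700000) = -3.417000
  k2 = f(1.380000, -2.998460) = -6.026905
  w ← -1.700000 + (0.38/2)·(-3.417000 + (-6.026905)) = -3.494342
x=1.380000, w=-3.494342:
  k1 = f(1.380000, -3.494342) = -7.023627
  k2 = f(1.760000, -6.163320) = -12.388274
  w ← -3.494342 + (0.38/2)·(-7.023627 + (-12.388274)) = -7.182603
w(1.76) ≈ -7.1826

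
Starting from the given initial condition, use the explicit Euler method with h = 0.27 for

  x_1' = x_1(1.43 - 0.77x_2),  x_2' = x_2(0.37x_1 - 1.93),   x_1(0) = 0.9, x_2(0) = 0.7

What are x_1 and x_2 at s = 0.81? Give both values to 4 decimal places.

1.9459, 0.1468

Euler on (x_1,x_2): x_1_{n+1} = x_1_n + h·x_1', x_2_{n+1} = x_2_n + h·x_2'.
0.000000: (0.900000, 0.700000); f=(0.801900, -1.117900) → (1.116513, 0.398167)
0.270000: (1.116513, 0.398167); f=(1.254303, -0.603976) → (1.455175, 0.235094)
0.540000: (1.455175, 0.235094); f=(1.817481, -0.327153) → (1.945895, 0.146762)
(x_1(0.81), x_2(0.81)) ≈ (1.9459, 0.1468)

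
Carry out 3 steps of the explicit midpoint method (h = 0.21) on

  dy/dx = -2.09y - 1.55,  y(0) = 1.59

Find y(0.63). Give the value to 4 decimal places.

Midpoint: k1 = f(x_n, y_n); k2 = f(x_n + h/2, y_n + (h/2)·k1); y_{n+1} = y_n + h·k2.
x=0.000000, y=1.590000:
  k1 = f(0.000000, 1.590000) = -4.873100
  k2 = f(0.105000, 1.078325) = -3.803698
  y ← 1.590000 + 0.21·(-3.803698) = 0.791223
x=0.210000, y=0.791223:
  k1 = f(0.210000, 0.791223) = -3.203657
  k2 = f(0.315000, 0.454839) = -2.500614
  y ← 0.791223 + 0.21·(-2.500614) = 0.266094
x=0.420000, y=0.266094:
  k1 = f(0.420000, 0.266094) = -2.106137
  k2 = f(0.525000, 0.044950) = -1.643945
  y ← 0.266094 + 0.21·(-1.643945) = -0.079134
y(0.63) ≈ -0.0791

-0.0791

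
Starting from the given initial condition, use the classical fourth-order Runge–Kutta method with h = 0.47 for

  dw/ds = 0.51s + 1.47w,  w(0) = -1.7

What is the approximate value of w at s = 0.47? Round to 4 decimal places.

RK4: k1 = f(s_n, w_n); k2 = f(s_n + h/2, w_n + (h/2)·k1); k3 = f(s_n + h/2, w_n + (h/2)·k2); k4 = f(s_n + h, w_n + h·k3); w_{n+1} = w_n + (h/6)·(k1 + 2k2 + 2k3 + k4).
s=0.000000, w=-1.700000:
  k1 = f(0.000000, -1.700000) = -2.499000
  k2 = f(0.235000, -2.287265) = -3.242430
  k3 = f(0.235000, -2.461971) = -3.499247
  k4 = f(0.470000, -3.344646) = -4.676930
  w ← -1.700000 + (0.47/6)·(k1 + 2k2 + 2k3 + k4) = -3.318311
w(0.47) ≈ -3.3183

-3.3183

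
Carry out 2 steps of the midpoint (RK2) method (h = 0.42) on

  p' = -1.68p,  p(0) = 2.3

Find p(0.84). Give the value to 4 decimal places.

Midpoint: k1 = f(x_n, p_n); k2 = f(x_n + h/2, p_n + (h/2)·k1); p_{n+1} = p_n + h·k2.
x=0.000000, p=2.300000:
  k1 = f(0.000000, 2.300000) = -3.864000
  k2 = f(0.210000, 1.488560) = -2.500781
  p ← 2.300000 + 0.42·(-2.500781) = 1.249672
x=0.420000, p=1.249672:
  k1 = f(0.420000, 1.249672) = -2.099449
  k2 = f(0.630000, 0.808788) = -1.358763
  p ← 1.249672 + 0.42·(-1.358763) = 0.678991
p(0.84) ≈ 0.6790

0.6790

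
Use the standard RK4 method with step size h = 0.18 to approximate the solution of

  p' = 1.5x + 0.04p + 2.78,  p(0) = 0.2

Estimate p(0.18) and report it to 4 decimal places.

0.7280

RK4: k1 = f(x_n, p_n); k2 = f(x_n + h/2, p_n + (h/2)·k1); k3 = f(x_n + h/2, p_n + (h/2)·k2); k4 = f(x_n + h, p_n + h·k3); p_{n+1} = p_n + (h/6)·(k1 + 2k2 + 2k3 + k4).
x=0.000000, p=0.200000:
  k1 = f(0.000000, 0.200000) = 2.788000
  k2 = f(0.090000, 0.450920) = 2.933037
  k3 = f(0.090000, 0.463973) = 2.933559
  k4 = f(0.180000, 0.728041) = 3.079122
  p ← 0.200000 + (0.18/6)·(k1 + 2k2 + 2k3 + k4) = 0.728009
p(0.18) ≈ 0.7280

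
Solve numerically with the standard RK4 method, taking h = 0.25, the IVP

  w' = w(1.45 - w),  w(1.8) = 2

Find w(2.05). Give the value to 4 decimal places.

RK4: k1 = f(x_n, w_n); k2 = f(x_n + h/2, w_n + (h/2)·k1); k3 = f(x_n + h/2, w_n + (h/2)·k2); k4 = f(x_n + h, w_n + h·k3); w_{n+1} = w_n + (h/6)·(k1 + 2k2 + 2k3 + k4).
x=1.800000, w=2.000000:
  k1 = f(1.800000, 2.000000) = -1.100000
  k2 = f(1.925000, 1.862500) = -0.768281
  k3 = f(1.925000, 1.903965) = -0.864333
  k4 = f(2.050000, 1.783917) = -0.595680
  w ← 2.000000 + (0.25/6)·(k1 + 2k2 + 2k3 + k4) = 1.793295
w(2.05) ≈ 1.7933

1.7933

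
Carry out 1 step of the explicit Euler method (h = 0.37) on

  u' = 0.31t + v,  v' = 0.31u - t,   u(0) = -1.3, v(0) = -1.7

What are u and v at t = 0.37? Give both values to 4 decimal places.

Euler on (u,v): u_{n+1} = u_n + h·u', v_{n+1} = v_n + h·v'.
0.000000: (-1.300000, -1.700000); f=(-1.700000, -0.403000) → (-1.929000, -1.849110)
(u(0.37), v(0.37)) ≈ (-1.9290, -1.8491)

-1.9290, -1.8491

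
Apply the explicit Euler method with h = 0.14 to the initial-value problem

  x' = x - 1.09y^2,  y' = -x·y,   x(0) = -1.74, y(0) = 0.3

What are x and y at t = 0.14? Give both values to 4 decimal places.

Euler on (x,y): x_{n+1} = x_n + h·x', y_{n+1} = y_n + h·y'.
0.000000: (-1.740000, 0.300000); f=(-1.838100, 0.522000) → (-1.997334, 0.373080)
(x(0.14), y(0.14)) ≈ (-1.9973, 0.3731)

-1.9973, 0.3731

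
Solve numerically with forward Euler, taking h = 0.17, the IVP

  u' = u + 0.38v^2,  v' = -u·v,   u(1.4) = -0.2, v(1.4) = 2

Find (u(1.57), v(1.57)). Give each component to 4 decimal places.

Euler on (u,v): u_{n+1} = u_n + h·u', v_{n+1} = v_n + h·v'.
1.400000: (-0.200000, 2.000000); f=(1.320000, 0.400000) → (0.024400, 2.068000)
(u(1.57), v(1.57)) ≈ (0.0244, 2.0680)

0.0244, 2.0680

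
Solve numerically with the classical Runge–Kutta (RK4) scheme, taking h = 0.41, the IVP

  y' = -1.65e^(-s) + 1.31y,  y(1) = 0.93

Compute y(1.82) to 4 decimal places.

RK4: k1 = f(s_n, y_n); k2 = f(s_n + h/2, y_n + (h/2)·k1); k3 = f(s_n + h/2, y_n + (h/2)·k2); k4 = f(s_n + h, y_n + h·k3); y_{n+1} = y_n + (h/6)·(k1 + 2k2 + 2k3 + k4).
s=1.000000, y=0.930000:
  k1 = f(1.000000, 0.930000) = 0.611299
  k2 = f(1.205000, 1.055316) = 0.887973
  k3 = f(1.205000, 1.112034) = 0.962273
  k4 = f(1.410000, 1.324532) = 1.332301
  y ← 0.930000 + (0.41/6)·(k1 + 2k2 + 2k3 + k4) = 1.315680
s=1.410000, y=1.315680:
  k1 = f(1.410000, 1.315680) = 1.320704
  k2 = f(1.615000, 1.586424) = 1.750046
  k3 = f(1.615000, 1.674439) = 1.865345
  k4 = f(1.820000, 2.080471) = 2.458075
  y ← 1.315680 + (0.41/6)·(k1 + 2k2 + 2k3 + k4) = 2.068000
y(1.82) ≈ 2.0680

2.0680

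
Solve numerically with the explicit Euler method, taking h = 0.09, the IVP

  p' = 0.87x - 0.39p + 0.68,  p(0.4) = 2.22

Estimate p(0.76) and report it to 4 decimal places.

2.3167

Euler: p_{n+1} = p_n + h·f(x_n, p_n).
x=0.400000, p=2.220000: f=0.162200 → p ← 2.220000 + 0.09·0.162200 = 2.234598
x=0.490000, p=2.234598: f=0.234807 → p ← 2.234598 + 0.09·0.234807 = 2.255731
x=0.580000, p=2.255731: f=0.304865 → p ← 2.255731 + 0.09·0.304865 = 2.283168
x=0.670000, p=2.283168: f=0.372464 → p ← 2.283168 + 0.09·0.372464 = 2.316690
p(0.76) ≈ 2.3167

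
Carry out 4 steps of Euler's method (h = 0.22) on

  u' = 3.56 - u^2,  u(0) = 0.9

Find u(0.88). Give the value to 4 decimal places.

1.8836

Euler: u_{n+1} = u_n + h·f(s_n, u_n).
s=0.000000, u=0.900000: f=2.750000 → u ← 0.900000 + 0.22·2.750000 = 1.505000
s=0.220000, u=1.505000: f=1.294975 → u ← 1.505000 + 0.22·1.294975 = 1.789894
s=0.440000, u=1.789894: f=0.356278 → u ← 1.789894 + 0.22·0.356278 = 1.868276
s=0.660000, u=1.868276: f=0.069546 → u ← 1.868276 + 0.22·0.069546 = 1.883576
u(0.88) ≈ 1.8836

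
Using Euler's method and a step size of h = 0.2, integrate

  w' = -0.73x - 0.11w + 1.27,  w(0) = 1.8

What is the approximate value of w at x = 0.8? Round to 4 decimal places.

Euler: w_{n+1} = w_n + h·f(x_n, w_n).
x=0.000000, w=1.800000: f=1.072000 → w ← 1.800000 + 0.2·1.072000 = 2.014400
x=0.200000, w=2.014400: f=0.902416 → w ← 2.014400 + 0.2·0.902416 = 2.194883
x=0.400000, w=2.194883: f=0.736563 → w ← 2.194883 + 0.2·0.736563 = 2.342196
x=0.600000, w=2.342196: f=0.574358 → w ← 2.342196 + 0.2·0.574358 = 2.457067
w(0.8) ≈ 2.4571

2.4571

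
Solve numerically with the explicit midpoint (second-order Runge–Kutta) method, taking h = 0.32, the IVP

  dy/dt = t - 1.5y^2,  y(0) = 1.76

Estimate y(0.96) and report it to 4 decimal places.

0.9187

Midpoint: k1 = f(t_n, y_n); k2 = f(t_n + h/2, y_n + (h/2)·k1); y_{n+1} = y_n + h·k2.
t=0.000000, y=1.760000:
  k1 = f(0.000000, 1.760000) = -4.646400
  k2 = f(0.160000, 1.016576) = -1.390140
  y ← 1.760000 + 0.32·(-1.390140) = 1.315155
t=0.320000, y=1.315155:
  k1 = f(0.320000, 1.315155) = -2.274450
  k2 = f(0.480000, 0.951243) = -0.877295
  y ← 1.315155 + 0.32·(-0.877295) = 1.034421
t=0.640000, y=1.034421:
  k1 = f(0.640000, 1.034421) = -0.965039
  k2 = f(0.800000, 0.880014) = -0.361638
  y ← 1.034421 + 0.32·(-0.361638) = 0.918696
y(0.96) ≈ 0.9187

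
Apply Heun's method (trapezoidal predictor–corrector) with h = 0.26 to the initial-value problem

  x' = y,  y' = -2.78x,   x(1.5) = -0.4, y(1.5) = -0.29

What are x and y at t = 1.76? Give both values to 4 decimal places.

Heun on (x,y): k1 = f(t_n, state_n); k2 = f(t_n + h, state_n + h·k1); state_{n+1} = state_n + (h/2)·(k1 + k2).
1.500000: (-0.400000, -0.290000)
  k1 = (-0.290000, 1.112000)
  predictor → (-0.475400, -0.000880)
  k2 = (-0.000880, 1.321612)
  → (-0.437814, 0.026370)
(x(1.76), y(1.76)) ≈ (-0.4378, 0.0264)

-0.4378, 0.0264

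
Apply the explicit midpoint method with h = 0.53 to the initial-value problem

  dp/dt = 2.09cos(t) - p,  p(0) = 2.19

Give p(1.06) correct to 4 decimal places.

Midpoint: k1 = f(t_n, p_n); k2 = f(t_n + h/2, p_n + (h/2)·k1); p_{n+1} = p_n + h·k2.
t=0.000000, p=2.190000:
  k1 = f(0.000000, 2.190000) = -0.100000
  k2 = f(0.265000, 2.163500) = -0.146457
  p ← 2.190000 + 0.53·(-0.146457) = 2.112378
t=0.530000, p=2.112378:
  k1 = f(0.530000, 2.112378) = -0.309111
  k2 = f(0.795000, 2.030463) = -0.566868
  p ← 2.112378 + 0.53·(-0.566868) = 1.811938
p(1.06) ≈ 1.8119

1.8119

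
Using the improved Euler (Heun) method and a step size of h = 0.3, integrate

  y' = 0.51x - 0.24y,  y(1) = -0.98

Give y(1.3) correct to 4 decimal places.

-0.7415

Heun: k1 = f(x_n, y_n); k2 = f(x_n + h, y_n + h·k1); y_{n+1} = y_n + (h/2)·(k1 + k2).
x=1.000000, y=-0.980000:
  k1 = f(1.000000, -0.980000) = 0.745200
  k2 = f(1.300000, -0.756440) = 0.844546
  y ← -0.980000 + (0.3/2)·(0.745200 + 0.844546) = -0.741538
y(1.3) ≈ -0.7415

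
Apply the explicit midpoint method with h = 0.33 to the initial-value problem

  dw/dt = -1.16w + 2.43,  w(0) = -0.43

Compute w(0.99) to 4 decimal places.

Midpoint: k1 = f(t_n, w_n); k2 = f(t_n + h/2, w_n + (h/2)·k1); w_{n+1} = w_n + h·k2.
t=0.000000, w=-0.430000:
  k1 = f(0.000000, -0.430000) = 2.928800
  k2 = f(0.165000, 0.053252) = 2.368228
  w ← -0.430000 + 0.33·2.368228 = 0.351515
t=0.330000, w=0.351515:
  k1 = f(0.330000, 0.351515) = 2.022242
  k2 = f(0.495000, 0.685185) = 1.635185
  w ← 0.351515 + 0.33·1.635185 = 0.891126
t=0.660000, w=0.891126:
  k1 = f(0.660000, 0.891126) = 1.396294
  k2 = f(0.825000, 1.121515) = 1.129043
  w ← 0.891126 + 0.33·1.129043 = 1.263710
w(0.99) ≈ 1.2637

1.2637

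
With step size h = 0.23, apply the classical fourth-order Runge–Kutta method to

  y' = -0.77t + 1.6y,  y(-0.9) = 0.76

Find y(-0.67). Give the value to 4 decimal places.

RK4: k1 = f(t_n, y_n); k2 = f(t_n + h/2, y_n + (h/2)·k1); k3 = f(t_n + h/2, y_n + (h/2)·k2); k4 = f(t_n + h, y_n + h·k3); y_{n+1} = y_n + (h/6)·(k1 + 2k2 + 2k3 + k4).
t=-0.900000, y=0.760000:
  k1 = f(-0.900000, 0.760000) = 1.909000
  k2 = f(-0.785000, 0.979535) = 2.171706
  k3 = f(-0.785000, 1.009746) = 2.220044
  k4 = f(-0.670000, 1.270610) = 2.548876
  y ← 0.760000 + (0.23/6)·(k1 + 2k2 + 2k3 + k4) = 1.267586
y(-0.67) ≈ 1.2676

1.2676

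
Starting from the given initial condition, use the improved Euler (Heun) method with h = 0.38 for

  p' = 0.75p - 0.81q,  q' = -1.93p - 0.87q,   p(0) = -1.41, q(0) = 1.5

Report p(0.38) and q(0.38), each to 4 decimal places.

-2.4794, 2.2659

Heun on (p,q): k1 = f(t_n, state_n); k2 = f(t_n + h, state_n + h·k1); state_{n+1} = state_n + (h/2)·(k1 + k2).
0.000000: (-1.410000, 1.500000)
  k1 = (-2.272500, 1.416300)
  predictor → (-2.273550, 2.038194)
  k2 = (-3.356100, 2.614723)
  → (-2.479434, 2.265894)
(p(0.38), q(0.38)) ≈ (-2.4794, 2.2659)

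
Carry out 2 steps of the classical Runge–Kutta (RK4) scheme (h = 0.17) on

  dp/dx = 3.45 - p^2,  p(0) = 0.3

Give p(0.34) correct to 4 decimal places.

1.2274

RK4: k1 = f(x_n, p_n); k2 = f(x_n + h/2, p_n + (h/2)·k1); k3 = f(x_n + h/2, p_n + (h/2)·k2); k4 = f(x_n + h, p_n + h·k3); p_{n+1} = p_n + (h/6)·(k1 + 2k2 + 2k3 + k4).
x=0.000000, p=0.300000:
  k1 = f(0.000000, 0.300000) = 3.360000
  k2 = f(0.085000, 0.585600) = 3.107073
  k3 = f(0.085000, 0.564101) = 3.131790
  k4 = f(0.170000, 0.832404) = 2.757103
  p ← 0.300000 + (0.17/6)·(k1 + 2k2 + 2k3 + k4) = 0.826853
x=0.170000, p=0.826853:
  k1 = f(0.170000, 0.826853) = 2.766313
  k2 = f(0.255000, 1.061990) = 2.322177
  k3 = f(0.255000, 1.024239) = 2.400935
  k4 = f(0.340000, 1.235012) = 1.924744
  p ← 0.826853 + (0.17/6)·(k1 + 2k2 + 2k3 + k4) = 1.227410
p(0.34) ≈ 1.2274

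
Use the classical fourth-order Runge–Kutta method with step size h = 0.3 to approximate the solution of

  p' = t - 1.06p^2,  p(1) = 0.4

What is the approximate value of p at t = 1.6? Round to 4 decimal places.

RK4: k1 = f(t_n, p_n); k2 = f(t_n + h/2, p_n + (h/2)·k1); k3 = f(t_n + h/2, p_n + (h/2)·k2); k4 = f(t_n + h, p_n + h·k3); p_{n+1} = p_n + (h/6)·(k1 + 2k2 + 2k3 + k4).
t=1.000000, p=0.400000:
  k1 = f(1.000000, 0.400000) = 0.830400
  k2 = f(1.150000, 0.524560) = 0.858327
  k3 = f(1.150000, 0.528749) = 0.853650
  k4 = f(1.300000, 0.656095) = 0.843712
  p ← 0.400000 + (0.3/6)·(k1 + 2k2 + 2k3 + k4) = 0.654903
t=1.300000, p=0.654903:
  k1 = f(1.300000, 0.654903) = 0.845368
  k2 = f(1.450000, 0.781708) = 0.802268
  k3 = f(1.450000, 0.775243) = 0.812937
  k4 = f(1.600000, 0.898785) = 0.743718
  p ← 0.654903 + (0.3/6)·(k1 + 2k2 + 2k3 + k4) = 0.895878
p(1.6) ≈ 0.8959

0.8959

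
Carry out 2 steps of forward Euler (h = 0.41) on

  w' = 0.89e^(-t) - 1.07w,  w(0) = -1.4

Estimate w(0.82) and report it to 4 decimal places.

0.0059

Euler: w_{n+1} = w_n + h·f(t_n, w_n).
t=0.000000, w=-1.400000: f=2.388000 → w ← -1.400000 + 0.41·2.388000 = -0.420920
t=0.410000, w=-0.420920: f=1.041033 → w ← -0.420920 + 0.41·1.041033 = 0.005904
w(0.82) ≈ 0.0059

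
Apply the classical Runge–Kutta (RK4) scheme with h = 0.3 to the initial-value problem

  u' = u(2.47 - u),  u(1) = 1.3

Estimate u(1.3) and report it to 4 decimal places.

RK4: k1 = f(x_n, u_n); k2 = f(x_n + h/2, u_n + (h/2)·k1); k3 = f(x_n + h/2, u_n + (h/2)·k2); k4 = f(x_n + h, u_n + h·k3); u_{n+1} = u_n + (h/6)·(k1 + 2k2 + 2k3 + k4).
x=1.000000, u=1.300000:
  k1 = f(1.000000, 1.300000) = 1.521000
  k2 = f(1.150000, 1.528150) = 1.439288
  k3 = f(1.150000, 1.515893) = 1.446324
  k4 = f(1.300000, 1.733897) = 1.276327
  u ← 1.300000 + (0.3/6)·(k1 + 2k2 + 2k3 + k4) = 1.728428
u(1.3) ≈ 1.7284

1.7284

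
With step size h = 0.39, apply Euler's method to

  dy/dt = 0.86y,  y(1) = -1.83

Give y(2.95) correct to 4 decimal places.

Euler: y_{n+1} = y_n + h·f(t_n, y_n).
t=1.000000, y=-1.830000: f=-1.573800 → y ← -1.830000 + 0.39·(-1.573800) = -2.443782
t=1.390000, y=-2.443782: f=-2.101653 → y ← -2.443782 + 0.39·(-2.101653) = -3.263426
t=1.780000, y=-3.263426: f=-2.806547 → y ← -3.263426 + 0.39·(-2.806547) = -4.357980
t=2.170000, y=-4.357980: f=-3.747863 → y ← -4.357980 + 0.39·(-3.747863) = -5.819646
t=2.560000, y=-5.819646: f=-5.004896 → y ← -5.819646 + 0.39·(-5.004896) = -7.771555
y(2.95) ≈ -7.7716

-7.7716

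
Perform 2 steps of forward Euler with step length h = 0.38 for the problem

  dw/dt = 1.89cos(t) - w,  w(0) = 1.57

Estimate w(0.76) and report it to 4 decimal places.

1.7158

Euler: w_{n+1} = w_n + h·f(t_n, w_n).
t=0.000000, w=1.570000: f=0.320000 → w ← 1.570000 + 0.38·0.320000 = 1.691600
t=0.380000, w=1.691600: f=0.063576 → w ← 1.691600 + 0.38·0.063576 = 1.715759
w(0.76) ≈ 1.7158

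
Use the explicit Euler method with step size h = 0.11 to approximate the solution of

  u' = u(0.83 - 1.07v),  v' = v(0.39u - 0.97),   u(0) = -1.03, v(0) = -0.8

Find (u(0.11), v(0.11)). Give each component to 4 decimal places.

Euler on (u,v): u_{n+1} = u_n + h·u', v_{n+1} = v_n + h·v'.
0.000000: (-1.030000, -0.800000); f=(-1.736580, 1.097360) → (-1.221024, -0.679290)
(u(0.11), v(0.11)) ≈ (-1.2210, -0.6793)

-1.2210, -0.6793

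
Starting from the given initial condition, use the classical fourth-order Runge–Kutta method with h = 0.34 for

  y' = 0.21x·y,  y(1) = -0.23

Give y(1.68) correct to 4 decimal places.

-0.2785

RK4: k1 = f(x_n, y_n); k2 = f(x_n + h/2, y_n + (h/2)·k1); k3 = f(x_n + h/2, y_n + (h/2)·k2); k4 = f(x_n + h, y_n + h·k3); y_{n+1} = y_n + (h/6)·(k1 + 2k2 + 2k3 + k4).
x=1.000000, y=-0.230000:
  k1 = f(1.000000, -0.230000) = -0.048300
  k2 = f(1.170000, -0.238211) = -0.058528
  k3 = f(1.170000, -0.239950) = -0.058956
  k4 = f(1.340000, -0.250045) = -0.070363
  y ← -0.230000 + (0.34/6)·(k1 + 2k2 + 2k3 + k4) = -0.250039
x=1.340000, y=-0.250039:
  k1 = f(1.340000, -0.250039) = -0.070361
  k2 = f(1.510000, -0.262000) = -0.083080
  k3 = f(1.510000, -0.264163) = -0.083766
  k4 = f(1.680000, -0.278520) = -0.098262
  y ← -0.250039 + (0.34/6)·(k1 + 2k2 + 2k3 + k4) = -0.278504
y(1.68) ≈ -0.2785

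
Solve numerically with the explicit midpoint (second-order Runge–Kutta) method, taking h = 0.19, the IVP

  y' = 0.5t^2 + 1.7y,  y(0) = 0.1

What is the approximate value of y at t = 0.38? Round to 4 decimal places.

Midpoint: k1 = f(t_n, y_n); k2 = f(t_n + h/2, y_n + (h/2)·k1); y_{n+1} = y_n + h·k2.
t=0.000000, y=0.100000:
  k1 = f(0.000000, 0.100000) = 0.170000
  k2 = f(0.095000, 0.116150) = 0.201967
  y ← 0.100000 + 0.19·0.201967 = 0.138374
t=0.190000, y=0.138374:
  k1 = f(0.190000, 0.138374) = 0.253286
  k2 = f(0.285000, 0.162436) = 0.316754
  y ← 0.138374 + 0.19·0.316754 = 0.198557
y(0.38) ≈ 0.1986

0.1986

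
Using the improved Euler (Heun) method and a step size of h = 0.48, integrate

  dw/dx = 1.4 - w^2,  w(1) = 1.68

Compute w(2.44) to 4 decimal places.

Heun: k1 = f(x_n, w_n); k2 = f(x_n + h, w_n + h·k1); w_{n+1} = w_n + (h/2)·(k1 + k2).
x=1.000000, w=1.680000:
  k1 = f(1.000000, 1.680000) = -1.422400
  k2 = f(1.480000, 0.997248) = 0.405496
  w ← 1.680000 + (0.48/2)·(-1.422400 + 0.405496) = 1.435943
x=1.480000, w=1.435943:
  k1 = f(1.480000, 1.435943) = -0.661933
  k2 = f(1.960000, 1.118215) = 0.149594
  w ← 1.435943 + (0.48/2)·(-0.661933 + 0.149594) = 1.312982
x=1.960000, w=1.312982:
  k1 = f(1.960000, 1.312982) = -0.323921
  k2 = f(2.440000, 1.157500) = 0.060195
  w ← 1.312982 + (0.48/2)·(-0.323921 + 0.060195) = 1.249687
w(2.44) ≈ 1.2497

1.2497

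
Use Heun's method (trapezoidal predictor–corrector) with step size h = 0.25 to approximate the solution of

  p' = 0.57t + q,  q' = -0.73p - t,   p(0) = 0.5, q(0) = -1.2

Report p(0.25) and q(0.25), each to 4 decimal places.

Heun on (p,q): k1 = f(t_n, state_n); k2 = f(t_n + h, state_n + h·k1); state_{n+1} = state_n + (h/2)·(k1 + k2).
0.000000: (0.500000, -1.200000)
  k1 = (-1.200000, -0.365000)
  predictor → (0.200000, -1.291250)
  k2 = (-1.148750, -0.396000)
  → (0.206406, -1.295125)
(p(0.25), q(0.25)) ≈ (0.2064, -1.2951)

0.2064, -1.2951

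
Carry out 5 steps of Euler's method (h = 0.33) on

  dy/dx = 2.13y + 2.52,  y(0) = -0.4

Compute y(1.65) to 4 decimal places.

Euler: y_{n+1} = y_n + h·f(x_n, y_n).
x=0.000000, y=-0.400000: f=1.668000 → y ← -0.400000 + 0.33·1.668000 = 0.150440
x=0.330000, y=0.150440: f=2.840437 → y ← 0.150440 + 0.33·2.840437 = 1.087784
x=0.660000, y=1.087784: f=4.836981 → y ← 1.087784 + 0.33·4.836981 = 2.683988
x=0.990000, y=2.683988: f=8.236894 → y ← 2.683988 + 0.33·8.236894 = 5.402163
x=1.320000, y=5.402163: f=14.026607 → y ← 5.402163 + 0.33·14.026607 = 10.030943
y(1.65) ≈ 10.0309

10.0309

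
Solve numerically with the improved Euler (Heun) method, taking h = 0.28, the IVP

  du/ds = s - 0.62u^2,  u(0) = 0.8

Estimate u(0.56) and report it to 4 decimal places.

0.7666

Heun: k1 = f(s_n, u_n); k2 = f(s_n + h, u_n + h·k1); u_{n+1} = u_n + (h/2)·(k1 + k2).
s=0.000000, u=0.800000:
  k1 = f(0.000000, 0.800000) = -0.396800
  k2 = f(0.280000, 0.688896) = -0.014238
  u ← 0.800000 + (0.28/2)·(-0.396800 + (-0.014238)) = 0.742455
s=0.280000, u=0.742455:
  k1 = f(0.280000, 0.742455) = -0.061768
  k2 = f(0.560000, 0.725160) = 0.233969
  u ← 0.742455 + (0.28/2)·(-0.061768 + 0.233969) = 0.766563
u(0.56) ≈ 0.7666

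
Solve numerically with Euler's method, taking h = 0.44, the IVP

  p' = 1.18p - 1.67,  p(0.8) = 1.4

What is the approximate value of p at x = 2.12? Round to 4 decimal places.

Euler: p_{n+1} = p_n + h·f(x_n, p_n).
x=0.800000, p=1.400000: f=-0.018000 → p ← 1.400000 + 0.44·(-0.018000) = 1.392080
x=1.240000, p=1.392080: f=-0.027346 → p ← 1.392080 + 0.44·(-0.027346) = 1.380048
x=1.680000, p=1.380048: f=-0.041543 → p ← 1.380048 + 0.44·(-0.041543) = 1.361769
p(2.12) ≈ 1.3618

1.3618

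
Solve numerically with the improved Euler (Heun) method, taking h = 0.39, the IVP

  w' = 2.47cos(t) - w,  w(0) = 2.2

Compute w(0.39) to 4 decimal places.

2.2486

Heun: k1 = f(t_n, w_n); k2 = f(t_n + h, w_n + h·k1); w_{n+1} = w_n + (h/2)·(k1 + k2).
t=0.000000, w=2.200000:
  k1 = f(0.000000, 2.200000) = 0.270000
  k2 = f(0.390000, 2.305300) = -0.020775
  w ← 2.200000 + (0.39/2)·(0.270000 + (-0.020775)) = 2.248599
w(0.39) ≈ 2.2486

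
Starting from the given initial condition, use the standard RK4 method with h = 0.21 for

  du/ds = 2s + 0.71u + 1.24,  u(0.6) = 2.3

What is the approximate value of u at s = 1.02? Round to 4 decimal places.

4.4884

RK4: k1 = f(s_n, u_n); k2 = f(s_n + h/2, u_n + (h/2)·k1); k3 = f(s_n + h/2, u_n + (h/2)·k2); k4 = f(s_n + h, u_n + h·k3); u_{n+1} = u_n + (h/6)·(k1 + 2k2 + 2k3 + k4).
s=0.600000, u=2.300000:
  k1 = f(0.600000, 2.300000) = 4.073000
  k2 = f(0.705000, 2.727665) = 4.586642
  k3 = f(0.705000, 2.781597) = 4.624934
  k4 = f(0.810000, 3.271236) = 5.182578
  u ← 2.300000 + (0.21/6)·(k1 + 2k2 + 2k3 + k4) = 3.268756
s=0.810000, u=3.268756:
  k1 = f(0.810000, 3.268756) = 5.180816
  k2 = f(0.915000, 3.812741) = 5.777046
  k3 = f(0.915000, 3.875345) = 5.821495
  k4 = f(1.020000, 4.491270) = 6.468801
  u ← 3.268756 + (0.21/6)·(k1 + 2k2 + 2k3 + k4) = 4.488390
u(1.02) ≈ 4.4884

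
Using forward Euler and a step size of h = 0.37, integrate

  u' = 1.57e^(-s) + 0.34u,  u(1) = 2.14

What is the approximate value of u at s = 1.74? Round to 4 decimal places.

Euler: u_{n+1} = u_n + h·f(s_n, u_n).
s=1.000000, u=2.140000: f=1.305171 → u ← 2.140000 + 0.37·1.305171 = 2.622913
s=1.370000, u=2.622913: f=1.290738 → u ← 2.622913 + 0.37·1.290738 = 3.100486
u(1.74) ≈ 3.1005

3.1005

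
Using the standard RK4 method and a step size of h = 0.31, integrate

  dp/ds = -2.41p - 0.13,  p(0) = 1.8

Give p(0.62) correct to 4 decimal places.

RK4: k1 = f(s_n, p_n); k2 = f(s_n + h/2, p_n + (h/2)·k1); k3 = f(s_n + h/2, p_n + (h/2)·k2); k4 = f(s_n + h, p_n + h·k3); p_{n+1} = p_n + (h/6)·(k1 + 2k2 + 2k3 + k4).
s=0.000000, p=1.800000:
  k1 = f(0.000000, 1.800000) = -4.468000
  k2 = f(0.155000, 1.107460) = -2.798979
  k3 = f(0.155000, 1.366158) = -3.422442
  k4 = f(0.310000, 0.739043) = -1.911094
  p ← 1.800000 + (0.31/6)·(k1 + 2k2 + 2k3 + k4) = 0.827533
s=0.310000, p=0.827533:
  k1 = f(0.310000, 0.827533) = -2.124355
  k2 = f(0.465000, 0.498258) = -1.330802
  k3 = f(0.465000, 0.621259) = -1.627234
  k4 = f(0.620000, 0.323091) = -0.908649
  p ← 0.827533 + (0.31/6)·(k1 + 2k2 + 2k3 + k4) = 0.365164
p(0.62) ≈ 0.3652

0.3652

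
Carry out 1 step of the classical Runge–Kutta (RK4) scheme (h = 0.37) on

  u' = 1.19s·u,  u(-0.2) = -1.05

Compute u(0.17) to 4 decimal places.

RK4: k1 = f(s_n, u_n); k2 = f(s_n + h/2, u_n + (h/2)·k1); k3 = f(s_n + h/2, u_n + (h/2)·k2); k4 = f(s_n + h, u_n + h·k3); u_{n+1} = u_n + (h/6)·(k1 + 2k2 + 2k3 + k4).
s=-0.200000, u=-1.050000:
  k1 = f(-0.200000, -1.050000) = 0.249900
  k2 = f(-0.015000, -1.003769) = 0.017917
  k3 = f(-0.015000, -1.046685) = 0.018683
  k4 = f(0.170000, -1.043087) = -0.211017
  u ← -1.050000 + (0.37/6)·(k1 + 2k2 + 2k3 + k4) = -1.043088
u(0.17) ≈ -1.0431

-1.0431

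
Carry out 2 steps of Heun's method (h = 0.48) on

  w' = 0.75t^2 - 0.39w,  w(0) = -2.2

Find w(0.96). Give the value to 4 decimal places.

-1.2827

Heun: k1 = f(t_n, w_n); k2 = f(t_n + h, w_n + h·k1); w_{n+1} = w_n + (h/2)·(k1 + k2).
t=0.000000, w=-2.200000:
  k1 = f(0.000000, -2.200000) = 0.858000
  k2 = f(0.480000, -1.788160) = 0.870182
  w ← -2.200000 + (0.48/2)·(0.858000 + 0.870182) = -1.785236
t=0.480000, w=-1.785236:
  k1 = f(0.480000, -1.785236) = 0.869042
  k2 = f(0.960000, -1.368096) = 1.224757
  w ← -1.785236 + (0.48/2)·(0.869042 + 1.224757) = -1.282724
w(0.96) ≈ -1.2827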